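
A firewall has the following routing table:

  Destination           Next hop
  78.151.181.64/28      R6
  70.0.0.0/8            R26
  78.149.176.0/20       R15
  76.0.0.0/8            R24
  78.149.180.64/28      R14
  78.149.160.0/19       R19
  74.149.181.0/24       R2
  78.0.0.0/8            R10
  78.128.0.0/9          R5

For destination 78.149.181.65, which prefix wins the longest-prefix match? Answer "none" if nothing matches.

78.149.176.0/20

Entries matching 78.149.181.65:
  78.0.0.0/8 (78.0.0.0 - 78.255.255.255)
  78.128.0.0/9 (78.128.0.0 - 78.255.255.255)
  78.149.160.0/19 (78.149.160.0 - 78.149.191.255)
  78.149.176.0/20 (78.149.176.0 - 78.149.191.255)
Most specific is 78.149.176.0/20.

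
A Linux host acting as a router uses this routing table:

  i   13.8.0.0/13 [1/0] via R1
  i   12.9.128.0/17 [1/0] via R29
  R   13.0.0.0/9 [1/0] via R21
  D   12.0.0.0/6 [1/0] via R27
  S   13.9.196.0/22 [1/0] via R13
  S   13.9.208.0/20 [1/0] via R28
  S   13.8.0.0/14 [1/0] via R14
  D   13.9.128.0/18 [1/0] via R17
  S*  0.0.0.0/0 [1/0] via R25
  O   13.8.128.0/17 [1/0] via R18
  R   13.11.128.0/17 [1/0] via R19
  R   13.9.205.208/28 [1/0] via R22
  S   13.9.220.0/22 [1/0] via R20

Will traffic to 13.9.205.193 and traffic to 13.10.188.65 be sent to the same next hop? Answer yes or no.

yes

13.9.205.193: longest match 13.8.0.0/14 -> R14
13.10.188.65: longest match 13.8.0.0/14 -> R14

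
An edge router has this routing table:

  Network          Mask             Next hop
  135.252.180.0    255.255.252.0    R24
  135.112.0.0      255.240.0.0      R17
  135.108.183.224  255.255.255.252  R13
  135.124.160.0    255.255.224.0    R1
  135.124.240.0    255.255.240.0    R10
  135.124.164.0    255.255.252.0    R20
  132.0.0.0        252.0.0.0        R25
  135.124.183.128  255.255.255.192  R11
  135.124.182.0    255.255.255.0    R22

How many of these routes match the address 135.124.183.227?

Prefixes containing 135.124.183.227:
  132.0.0.0/6 (132.0.0.0 - 135.255.255.255)
  135.112.0.0/12 (135.112.0.0 - 135.127.255.255)
  135.124.160.0/19 (135.124.160.0 - 135.124.191.255)
Total matching entries: 3.

3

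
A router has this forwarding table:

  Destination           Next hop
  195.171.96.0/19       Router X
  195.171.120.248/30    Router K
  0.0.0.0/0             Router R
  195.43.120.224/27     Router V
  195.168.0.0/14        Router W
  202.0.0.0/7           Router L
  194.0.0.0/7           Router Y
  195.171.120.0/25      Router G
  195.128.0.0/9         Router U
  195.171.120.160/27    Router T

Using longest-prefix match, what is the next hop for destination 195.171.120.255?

Router X

Routes whose prefix contains 195.171.120.255:
  0.0.0.0/0 (default, matches everything) -> Router R
  194.0.0.0/7 (194.0.0.0 - 195.255.255.255) -> Router Y
  195.128.0.0/9 (195.128.0.0 - 195.255.255.255) -> Router U
  195.168.0.0/14 (195.168.0.0 - 195.171.255.255) -> Router W
  195.171.96.0/19 (195.171.96.0 - 195.171.127.255) -> Router X
More-specific entries that do NOT match:
  195.171.120.248/30 (195.171.120.248 - 195.171.120.251) does not contain 195.171.120.255
  195.43.120.224/27 (195.43.120.224 - 195.43.120.255) does not contain 195.171.120.255
  195.171.120.160/27 (195.171.120.160 - 195.171.120.191) does not contain 195.171.120.255
  195.171.120.0/25 (195.171.120.0 - 195.171.120.127) does not contain 195.171.120.255
Longest matching prefix is /19 -> next hop Router X.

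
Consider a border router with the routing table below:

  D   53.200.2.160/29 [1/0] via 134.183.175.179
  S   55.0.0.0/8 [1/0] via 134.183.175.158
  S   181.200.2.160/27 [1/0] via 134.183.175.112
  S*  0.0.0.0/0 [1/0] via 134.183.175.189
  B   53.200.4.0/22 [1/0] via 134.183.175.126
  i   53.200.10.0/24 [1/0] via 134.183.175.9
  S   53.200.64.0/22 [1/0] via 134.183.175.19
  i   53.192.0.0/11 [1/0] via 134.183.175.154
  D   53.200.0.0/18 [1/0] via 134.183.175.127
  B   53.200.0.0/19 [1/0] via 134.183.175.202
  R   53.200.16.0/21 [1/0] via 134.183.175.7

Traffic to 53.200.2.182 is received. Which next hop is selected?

Routes whose prefix contains 53.200.2.182:
  0.0.0.0/0 (default, matches everything) -> 134.183.175.189
  53.192.0.0/11 (53.192.0.0 - 53.223.255.255) -> 134.183.175.154
  53.200.0.0/18 (53.200.0.0 - 53.200.63.255) -> 134.183.175.127
  53.200.0.0/19 (53.200.0.0 - 53.200.31.255) -> 134.183.175.202
More-specific entries that do NOT match:
  53.200.2.160/29 (53.200.2.160 - 53.200.2.167) does not contain 53.200.2.182
  181.200.2.160/27 (181.200.2.160 - 181.200.2.191) does not contain 53.200.2.182
  53.200.10.0/24 (53.200.10.0 - 53.200.10.255) does not contain 53.200.2.182
  53.200.4.0/22 (53.200.4.0 - 53.200.7.255) does not contain 53.200.2.182
  53.200.64.0/22 (53.200.64.0 - 53.200.67.255) does not contain 53.200.2.182
  53.200.16.0/21 (53.200.16.0 - 53.200.23.255) does not contain 53.200.2.182
Longest matching prefix is /19 -> next hop 134.183.175.202.

134.183.175.202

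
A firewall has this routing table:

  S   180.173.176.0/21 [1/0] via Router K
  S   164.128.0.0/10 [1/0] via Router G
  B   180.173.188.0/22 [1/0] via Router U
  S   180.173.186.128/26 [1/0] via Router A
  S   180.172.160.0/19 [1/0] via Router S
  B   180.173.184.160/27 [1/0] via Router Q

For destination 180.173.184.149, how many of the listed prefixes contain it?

No listed prefix contains 180.173.184.149.
Total matching entries: 0.

0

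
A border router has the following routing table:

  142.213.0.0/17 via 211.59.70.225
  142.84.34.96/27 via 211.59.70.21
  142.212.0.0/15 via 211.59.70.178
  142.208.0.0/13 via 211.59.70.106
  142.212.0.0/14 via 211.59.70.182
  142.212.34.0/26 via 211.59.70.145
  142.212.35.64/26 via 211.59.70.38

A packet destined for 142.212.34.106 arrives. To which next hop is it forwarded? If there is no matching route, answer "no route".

211.59.70.178

Routes whose prefix contains 142.212.34.106:
  142.208.0.0/13 (142.208.0.0 - 142.215.255.255) -> 211.59.70.106
  142.212.0.0/14 (142.212.0.0 - 142.215.255.255) -> 211.59.70.182
  142.212.0.0/15 (142.212.0.0 - 142.213.255.255) -> 211.59.70.178
More-specific entries that do NOT match:
  142.84.34.96/27 (142.84.34.96 - 142.84.34.127) does not contain 142.212.34.106
  142.212.34.0/26 (142.212.34.0 - 142.212.34.63) does not contain 142.212.34.106
  142.212.35.64/26 (142.212.35.64 - 142.212.35.127) does not contain 142.212.34.106
  142.213.0.0/17 (142.213.0.0 - 142.213.127.255) does not contain 142.212.34.106
Longest matching prefix is /15 -> next hop 211.59.70.178.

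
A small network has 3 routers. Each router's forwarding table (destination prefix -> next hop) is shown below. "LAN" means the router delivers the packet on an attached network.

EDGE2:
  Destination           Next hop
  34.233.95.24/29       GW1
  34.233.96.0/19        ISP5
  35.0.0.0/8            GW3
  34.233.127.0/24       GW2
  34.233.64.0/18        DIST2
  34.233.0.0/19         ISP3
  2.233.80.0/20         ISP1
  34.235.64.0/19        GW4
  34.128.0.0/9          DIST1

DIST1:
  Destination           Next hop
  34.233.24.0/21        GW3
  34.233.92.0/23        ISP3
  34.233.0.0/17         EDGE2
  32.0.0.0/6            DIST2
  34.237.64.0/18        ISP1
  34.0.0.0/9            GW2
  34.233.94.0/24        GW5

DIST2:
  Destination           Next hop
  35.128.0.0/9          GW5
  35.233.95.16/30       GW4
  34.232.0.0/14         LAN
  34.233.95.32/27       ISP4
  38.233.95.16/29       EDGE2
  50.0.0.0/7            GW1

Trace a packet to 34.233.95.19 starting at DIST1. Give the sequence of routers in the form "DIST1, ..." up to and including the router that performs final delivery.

DIST1, EDGE2, DIST2

At DIST1: longest match for 34.233.95.19 is 34.233.0.0/17 -> EDGE2
At EDGE2: longest match for 34.233.95.19 is 34.233.64.0/18 -> DIST2
At DIST2: longest match for 34.233.95.19 is 34.232.0.0/14 -> LAN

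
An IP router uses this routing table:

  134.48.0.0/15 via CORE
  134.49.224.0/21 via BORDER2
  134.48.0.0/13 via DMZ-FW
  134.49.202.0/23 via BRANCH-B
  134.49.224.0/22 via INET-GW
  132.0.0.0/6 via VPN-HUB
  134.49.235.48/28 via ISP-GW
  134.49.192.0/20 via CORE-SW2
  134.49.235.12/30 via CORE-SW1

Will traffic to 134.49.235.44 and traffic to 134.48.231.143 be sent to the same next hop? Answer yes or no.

yes

134.49.235.44: longest match 134.48.0.0/15 -> CORE
134.48.231.143: longest match 134.48.0.0/15 -> CORE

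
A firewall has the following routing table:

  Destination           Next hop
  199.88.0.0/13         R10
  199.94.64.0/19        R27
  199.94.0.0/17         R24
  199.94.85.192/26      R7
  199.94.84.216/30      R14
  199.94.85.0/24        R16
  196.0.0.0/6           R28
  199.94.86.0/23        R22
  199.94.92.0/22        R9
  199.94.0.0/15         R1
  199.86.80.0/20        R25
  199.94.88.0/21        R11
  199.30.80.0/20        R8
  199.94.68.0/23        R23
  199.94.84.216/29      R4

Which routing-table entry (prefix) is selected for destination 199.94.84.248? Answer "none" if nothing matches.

199.94.64.0/19

Entries matching 199.94.84.248:
  196.0.0.0/6 (196.0.0.0 - 199.255.255.255)
  199.88.0.0/13 (199.88.0.0 - 199.95.255.255)
  199.94.0.0/15 (199.94.0.0 - 199.95.255.255)
  199.94.0.0/17 (199.94.0.0 - 199.94.127.255)
  199.94.64.0/19 (199.94.64.0 - 199.94.95.255)
Most specific is 199.94.64.0/19.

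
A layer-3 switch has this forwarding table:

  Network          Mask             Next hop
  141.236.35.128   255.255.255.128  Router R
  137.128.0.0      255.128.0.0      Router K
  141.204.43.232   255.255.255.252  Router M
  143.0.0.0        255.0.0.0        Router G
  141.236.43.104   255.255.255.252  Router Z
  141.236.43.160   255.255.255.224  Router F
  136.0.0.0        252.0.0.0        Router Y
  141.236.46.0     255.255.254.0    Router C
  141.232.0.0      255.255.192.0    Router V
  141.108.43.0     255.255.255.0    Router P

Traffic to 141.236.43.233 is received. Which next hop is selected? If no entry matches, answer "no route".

No entry's prefix contains 141.236.43.233; there is no default route.

no route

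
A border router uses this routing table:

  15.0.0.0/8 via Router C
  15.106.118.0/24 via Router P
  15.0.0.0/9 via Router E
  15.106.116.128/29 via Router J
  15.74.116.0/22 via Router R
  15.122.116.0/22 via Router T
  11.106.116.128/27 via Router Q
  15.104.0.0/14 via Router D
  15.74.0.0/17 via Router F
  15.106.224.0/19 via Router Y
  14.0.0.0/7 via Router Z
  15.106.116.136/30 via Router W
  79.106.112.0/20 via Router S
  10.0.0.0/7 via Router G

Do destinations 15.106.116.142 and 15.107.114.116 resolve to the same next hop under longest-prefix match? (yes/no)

yes

15.106.116.142: longest match 15.104.0.0/14 -> Router D
15.107.114.116: longest match 15.104.0.0/14 -> Router D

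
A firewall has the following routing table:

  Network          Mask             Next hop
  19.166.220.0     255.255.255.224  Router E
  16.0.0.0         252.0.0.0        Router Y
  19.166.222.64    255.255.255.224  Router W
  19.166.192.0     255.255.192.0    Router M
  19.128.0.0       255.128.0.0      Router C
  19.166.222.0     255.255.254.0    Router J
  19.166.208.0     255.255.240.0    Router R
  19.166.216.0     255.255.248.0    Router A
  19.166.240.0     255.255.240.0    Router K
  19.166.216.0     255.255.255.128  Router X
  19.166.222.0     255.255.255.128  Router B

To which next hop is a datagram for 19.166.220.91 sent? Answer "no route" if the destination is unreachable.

Routes whose prefix contains 19.166.220.91:
  16.0.0.0/6 (16.0.0.0 - 19.255.255.255) -> Router Y
  19.128.0.0/9 (19.128.0.0 - 19.255.255.255) -> Router C
  19.166.192.0/18 (19.166.192.0 - 19.166.255.255) -> Router M
  19.166.208.0/20 (19.166.208.0 - 19.166.223.255) -> Router R
  19.166.216.0/21 (19.166.216.0 - 19.166.223.255) -> Router A
More-specific entries that do NOT match:
  19.166.220.0/27 (19.166.220.0 - 19.166.220.31) does not contain 19.166.220.91
  19.166.222.64/27 (19.166.222.64 - 19.166.222.95) does not contain 19.166.220.91
  19.166.216.0/25 (19.166.216.0 - 19.166.216.127) does not contain 19.166.220.91
  19.166.222.0/25 (19.166.222.0 - 19.166.222.127) does not contain 19.166.220.91
  19.166.222.0/23 (19.166.222.0 - 19.166.223.255) does not contain 19.166.220.91
Longest matching prefix is /21 -> next hop Router A.

Router A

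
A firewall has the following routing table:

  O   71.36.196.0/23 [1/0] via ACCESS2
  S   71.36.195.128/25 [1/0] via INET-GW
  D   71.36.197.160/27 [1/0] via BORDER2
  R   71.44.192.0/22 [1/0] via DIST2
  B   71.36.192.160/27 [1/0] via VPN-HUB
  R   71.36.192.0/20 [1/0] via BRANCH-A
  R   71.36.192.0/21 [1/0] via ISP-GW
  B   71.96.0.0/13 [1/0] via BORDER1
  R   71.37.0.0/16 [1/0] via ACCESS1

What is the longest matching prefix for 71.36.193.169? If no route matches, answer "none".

71.36.192.0/21

Entries matching 71.36.193.169:
  71.36.192.0/20 (71.36.192.0 - 71.36.207.255)
  71.36.192.0/21 (71.36.192.0 - 71.36.199.255)
Most specific is 71.36.192.0/21.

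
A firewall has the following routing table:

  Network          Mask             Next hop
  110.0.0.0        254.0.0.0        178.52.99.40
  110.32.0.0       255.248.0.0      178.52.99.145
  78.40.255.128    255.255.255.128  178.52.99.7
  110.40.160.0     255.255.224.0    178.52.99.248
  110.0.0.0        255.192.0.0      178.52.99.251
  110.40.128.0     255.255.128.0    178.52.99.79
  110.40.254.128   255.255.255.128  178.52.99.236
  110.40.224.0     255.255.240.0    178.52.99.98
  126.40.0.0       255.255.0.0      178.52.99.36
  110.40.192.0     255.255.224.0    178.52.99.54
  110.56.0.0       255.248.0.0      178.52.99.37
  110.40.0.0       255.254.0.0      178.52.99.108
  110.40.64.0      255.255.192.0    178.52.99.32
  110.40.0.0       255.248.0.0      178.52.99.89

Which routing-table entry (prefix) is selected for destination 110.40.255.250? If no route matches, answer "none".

110.40.128.0/17

Entries matching 110.40.255.250:
  110.0.0.0/7 (110.0.0.0 - 111.255.255.255)
  110.0.0.0/10 (110.0.0.0 - 110.63.255.255)
  110.40.0.0/13 (110.40.0.0 - 110.47.255.255)
  110.40.0.0/15 (110.40.0.0 - 110.41.255.255)
  110.40.128.0/17 (110.40.128.0 - 110.40.255.255)
Most specific is 110.40.128.0/17.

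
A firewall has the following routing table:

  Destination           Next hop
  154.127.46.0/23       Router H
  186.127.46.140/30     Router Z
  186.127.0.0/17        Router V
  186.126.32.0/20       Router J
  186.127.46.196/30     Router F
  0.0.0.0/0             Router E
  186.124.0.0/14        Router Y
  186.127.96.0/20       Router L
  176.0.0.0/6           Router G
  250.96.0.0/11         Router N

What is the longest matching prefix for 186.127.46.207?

Entries matching 186.127.46.207:
  0.0.0.0/0 (default, matches everything)
  186.124.0.0/14 (186.124.0.0 - 186.127.255.255)
  186.127.0.0/17 (186.127.0.0 - 186.127.127.255)
Most specific is 186.127.0.0/17.

186.127.0.0/17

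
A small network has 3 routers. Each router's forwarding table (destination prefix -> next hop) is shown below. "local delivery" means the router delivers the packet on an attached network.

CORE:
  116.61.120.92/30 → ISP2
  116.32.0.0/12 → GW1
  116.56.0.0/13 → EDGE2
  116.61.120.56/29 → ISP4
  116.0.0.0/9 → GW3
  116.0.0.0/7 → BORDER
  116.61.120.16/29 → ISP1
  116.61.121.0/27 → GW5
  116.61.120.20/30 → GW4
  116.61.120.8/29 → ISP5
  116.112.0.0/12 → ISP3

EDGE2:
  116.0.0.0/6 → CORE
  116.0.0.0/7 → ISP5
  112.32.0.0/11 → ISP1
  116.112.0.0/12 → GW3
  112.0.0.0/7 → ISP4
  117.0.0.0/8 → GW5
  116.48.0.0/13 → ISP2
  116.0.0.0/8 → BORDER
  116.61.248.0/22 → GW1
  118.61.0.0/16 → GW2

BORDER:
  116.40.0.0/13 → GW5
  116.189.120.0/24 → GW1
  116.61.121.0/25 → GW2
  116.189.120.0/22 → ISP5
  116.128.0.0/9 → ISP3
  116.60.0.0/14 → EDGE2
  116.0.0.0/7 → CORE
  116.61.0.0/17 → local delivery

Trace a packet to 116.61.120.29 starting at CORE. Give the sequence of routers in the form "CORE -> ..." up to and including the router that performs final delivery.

CORE -> EDGE2 -> BORDER

At CORE: longest match for 116.61.120.29 is 116.56.0.0/13 -> EDGE2
At EDGE2: longest match for 116.61.120.29 is 116.0.0.0/8 -> BORDER
At BORDER: longest match for 116.61.120.29 is 116.61.0.0/17 -> local delivery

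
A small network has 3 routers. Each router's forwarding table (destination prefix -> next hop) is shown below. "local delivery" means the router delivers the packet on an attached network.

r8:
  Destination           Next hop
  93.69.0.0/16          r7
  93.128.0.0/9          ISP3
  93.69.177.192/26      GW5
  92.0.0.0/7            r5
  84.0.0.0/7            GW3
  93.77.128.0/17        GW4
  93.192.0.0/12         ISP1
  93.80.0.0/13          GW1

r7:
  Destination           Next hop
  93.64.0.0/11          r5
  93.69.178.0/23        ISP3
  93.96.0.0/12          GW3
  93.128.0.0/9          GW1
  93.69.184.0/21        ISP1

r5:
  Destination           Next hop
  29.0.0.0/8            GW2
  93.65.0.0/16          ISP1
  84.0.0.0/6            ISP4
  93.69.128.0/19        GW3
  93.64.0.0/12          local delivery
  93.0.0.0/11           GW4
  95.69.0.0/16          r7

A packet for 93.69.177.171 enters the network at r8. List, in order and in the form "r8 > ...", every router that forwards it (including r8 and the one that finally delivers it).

r8 > r7 > r5

At r8: longest match for 93.69.177.171 is 93.69.0.0/16 -> r7
At r7: longest match for 93.69.177.171 is 93.64.0.0/11 -> r5
At r5: longest match for 93.69.177.171 is 93.64.0.0/12 -> local delivery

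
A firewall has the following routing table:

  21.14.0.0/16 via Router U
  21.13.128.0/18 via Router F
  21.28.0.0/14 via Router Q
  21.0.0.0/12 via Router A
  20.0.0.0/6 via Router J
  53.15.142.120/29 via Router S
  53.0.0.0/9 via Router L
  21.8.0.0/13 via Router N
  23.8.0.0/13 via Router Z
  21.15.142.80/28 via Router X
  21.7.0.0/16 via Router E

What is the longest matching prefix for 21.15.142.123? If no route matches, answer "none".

21.8.0.0/13

Entries matching 21.15.142.123:
  20.0.0.0/6 (20.0.0.0 - 23.255.255.255)
  21.0.0.0/12 (21.0.0.0 - 21.15.255.255)
  21.8.0.0/13 (21.8.0.0 - 21.15.255.255)
Most specific is 21.8.0.0/13.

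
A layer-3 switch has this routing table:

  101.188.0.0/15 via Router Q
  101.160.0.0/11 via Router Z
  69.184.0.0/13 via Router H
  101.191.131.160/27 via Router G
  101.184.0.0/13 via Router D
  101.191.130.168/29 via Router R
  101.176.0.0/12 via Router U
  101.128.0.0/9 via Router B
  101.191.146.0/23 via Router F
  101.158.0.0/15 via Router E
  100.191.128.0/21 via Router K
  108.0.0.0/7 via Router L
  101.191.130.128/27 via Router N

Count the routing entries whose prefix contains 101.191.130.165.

Prefixes containing 101.191.130.165:
  101.128.0.0/9 (101.128.0.0 - 101.255.255.255)
  101.160.0.0/11 (101.160.0.0 - 101.191.255.255)
  101.176.0.0/12 (101.176.0.0 - 101.191.255.255)
  101.184.0.0/13 (101.184.0.0 - 101.191.255.255)
Total matching entries: 4.

4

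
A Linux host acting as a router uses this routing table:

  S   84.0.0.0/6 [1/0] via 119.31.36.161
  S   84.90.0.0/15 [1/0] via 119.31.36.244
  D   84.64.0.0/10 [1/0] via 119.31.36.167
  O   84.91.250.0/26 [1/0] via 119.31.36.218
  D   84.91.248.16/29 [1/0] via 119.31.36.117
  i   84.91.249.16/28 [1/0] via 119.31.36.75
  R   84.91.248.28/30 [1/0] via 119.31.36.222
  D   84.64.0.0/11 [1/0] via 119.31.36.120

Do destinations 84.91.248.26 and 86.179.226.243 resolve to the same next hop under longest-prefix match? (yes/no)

no

84.91.248.26: longest match 84.90.0.0/15 -> 119.31.36.244
86.179.226.243: longest match 84.0.0.0/6 -> 119.31.36.161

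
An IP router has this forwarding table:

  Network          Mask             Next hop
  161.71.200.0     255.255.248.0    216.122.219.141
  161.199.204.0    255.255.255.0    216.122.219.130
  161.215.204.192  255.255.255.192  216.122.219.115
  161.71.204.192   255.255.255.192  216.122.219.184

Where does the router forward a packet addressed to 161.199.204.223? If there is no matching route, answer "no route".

216.122.219.130

Routes whose prefix contains 161.199.204.223:
  161.199.204.0/24 (161.199.204.0 - 161.199.204.255) -> 216.122.219.130
More-specific entries that do NOT match:
  161.215.204.192/26 (161.215.204.192 - 161.215.204.255) does not contain 161.199.204.223
  161.71.204.192/26 (161.71.204.192 - 161.71.204.255) does not contain 161.199.204.223
Longest matching prefix is /24 -> next hop 216.122.219.130.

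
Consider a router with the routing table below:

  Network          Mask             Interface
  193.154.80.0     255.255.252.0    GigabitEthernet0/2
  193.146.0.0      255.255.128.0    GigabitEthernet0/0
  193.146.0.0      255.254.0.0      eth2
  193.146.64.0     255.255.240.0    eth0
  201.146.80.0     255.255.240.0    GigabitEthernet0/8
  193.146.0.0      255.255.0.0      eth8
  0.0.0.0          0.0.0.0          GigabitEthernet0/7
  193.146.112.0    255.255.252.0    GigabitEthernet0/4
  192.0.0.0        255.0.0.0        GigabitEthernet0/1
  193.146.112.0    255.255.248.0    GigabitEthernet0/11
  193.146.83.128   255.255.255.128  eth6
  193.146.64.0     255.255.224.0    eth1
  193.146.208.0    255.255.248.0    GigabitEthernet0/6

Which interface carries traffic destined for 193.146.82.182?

Routes whose prefix contains 193.146.82.182:
  0.0.0.0/0 (default, matches everything) -> GigabitEthernet0/7
  193.146.0.0/15 (193.146.0.0 - 193.147.255.255) -> eth2
  193.146.0.0/16 (193.146.0.0 - 193.146.255.255) -> eth8
  193.146.0.0/17 (193.146.0.0 - 193.146.127.255) -> GigabitEthernet0/0
  193.146.64.0/19 (193.146.64.0 - 193.146.95.255) -> eth1
More-specific entries that do NOT match:
  193.146.83.128/25 (193.146.83.128 - 193.146.83.255) does not contain 193.146.82.182
  193.154.80.0/22 (193.154.80.0 - 193.154.83.255) does not contain 193.146.82.182
  193.146.112.0/22 (193.146.112.0 - 193.146.115.255) does not contain 193.146.82.182
  193.146.112.0/21 (193.146.112.0 - 193.146.119.255) does not contain 193.146.82.182
  193.146.208.0/21 (193.146.208.0 - 193.146.215.255) does not contain 193.146.82.182
  193.146.64.0/20 (193.146.64.0 - 193.146.79.255) does not contain 193.146.82.182
  201.146.80.0/20 (201.146.80.0 - 201.146.95.255) does not contain 193.146.82.182
Longest matching prefix is /19 -> interface eth1.

eth1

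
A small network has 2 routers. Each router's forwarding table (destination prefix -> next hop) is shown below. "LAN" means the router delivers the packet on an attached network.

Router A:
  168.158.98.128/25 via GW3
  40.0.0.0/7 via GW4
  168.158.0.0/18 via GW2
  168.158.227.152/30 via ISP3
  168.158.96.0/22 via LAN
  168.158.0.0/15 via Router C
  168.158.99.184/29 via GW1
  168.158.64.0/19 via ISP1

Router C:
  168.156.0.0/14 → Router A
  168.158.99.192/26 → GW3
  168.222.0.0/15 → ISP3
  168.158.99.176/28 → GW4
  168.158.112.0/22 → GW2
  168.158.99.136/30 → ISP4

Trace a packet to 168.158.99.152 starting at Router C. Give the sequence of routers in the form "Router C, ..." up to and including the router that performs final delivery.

At Router C: longest match for 168.158.99.152 is 168.156.0.0/14 -> Router A
At Router A: longest match for 168.158.99.152 is 168.158.96.0/22 -> LAN

Router C, Router A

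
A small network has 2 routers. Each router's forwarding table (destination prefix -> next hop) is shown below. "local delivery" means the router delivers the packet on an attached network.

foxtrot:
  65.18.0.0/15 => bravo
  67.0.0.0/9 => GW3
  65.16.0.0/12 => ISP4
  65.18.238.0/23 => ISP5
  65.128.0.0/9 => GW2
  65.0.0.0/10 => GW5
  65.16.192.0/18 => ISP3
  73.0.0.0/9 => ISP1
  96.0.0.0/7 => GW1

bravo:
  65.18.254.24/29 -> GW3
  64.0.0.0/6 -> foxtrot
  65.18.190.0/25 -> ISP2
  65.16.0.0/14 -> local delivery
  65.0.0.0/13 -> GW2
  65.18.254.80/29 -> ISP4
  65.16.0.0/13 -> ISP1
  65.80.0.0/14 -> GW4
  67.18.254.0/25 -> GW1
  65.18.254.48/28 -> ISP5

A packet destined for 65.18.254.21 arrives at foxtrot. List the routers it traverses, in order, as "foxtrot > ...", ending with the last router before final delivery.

foxtrot > bravo

At foxtrot: longest match for 65.18.254.21 is 65.18.0.0/15 -> bravo
At bravo: longest match for 65.18.254.21 is 65.16.0.0/14 -> local delivery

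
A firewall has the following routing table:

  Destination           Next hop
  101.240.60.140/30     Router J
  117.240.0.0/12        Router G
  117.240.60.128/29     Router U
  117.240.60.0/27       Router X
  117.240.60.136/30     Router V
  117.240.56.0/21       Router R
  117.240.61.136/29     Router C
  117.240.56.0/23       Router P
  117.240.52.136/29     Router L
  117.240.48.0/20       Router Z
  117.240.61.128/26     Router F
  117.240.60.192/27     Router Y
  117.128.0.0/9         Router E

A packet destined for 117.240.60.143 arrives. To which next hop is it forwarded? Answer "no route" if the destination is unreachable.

Routes whose prefix contains 117.240.60.143:
  117.128.0.0/9 (117.128.0.0 - 117.255.255.255) -> Router E
  117.240.0.0/12 (117.240.0.0 - 117.255.255.255) -> Router G
  117.240.48.0/20 (117.240.48.0 - 117.240.63.255) -> Router Z
  117.240.56.0/21 (117.240.56.0 - 117.240.63.255) -> Router R
More-specific entries that do NOT match:
  101.240.60.140/30 (101.240.60.140 - 101.240.60.143) does not contain 117.240.60.143
  117.240.60.136/30 (117.240.60.136 - 117.240.60.139) does not contain 117.240.60.143
  117.240.60.128/29 (117.240.60.128 - 117.240.60.135) does not contain 117.240.60.143
  117.240.61.136/29 (117.240.61.136 - 117.240.61.143) does not contain 117.240.60.143
  117.240.52.136/29 (117.240.52.136 - 117.240.52.143) does not contain 117.240.60.143
  117.240.60.0/27 (117.240.60.0 - 117.240.60.31) does not contain 117.240.60.143
  117.240.60.192/27 (117.240.60.192 - 117.240.60.223) does not contain 117.240.60.143
  117.240.61.128/26 (117.240.61.128 - 117.240.61.191) does not contain 117.240.60.143
  117.240.56.0/23 (117.240.56.0 - 117.240.57.255) does not contain 117.240.60.143
Longest matching prefix is /21 -> next hop Router R.

Router R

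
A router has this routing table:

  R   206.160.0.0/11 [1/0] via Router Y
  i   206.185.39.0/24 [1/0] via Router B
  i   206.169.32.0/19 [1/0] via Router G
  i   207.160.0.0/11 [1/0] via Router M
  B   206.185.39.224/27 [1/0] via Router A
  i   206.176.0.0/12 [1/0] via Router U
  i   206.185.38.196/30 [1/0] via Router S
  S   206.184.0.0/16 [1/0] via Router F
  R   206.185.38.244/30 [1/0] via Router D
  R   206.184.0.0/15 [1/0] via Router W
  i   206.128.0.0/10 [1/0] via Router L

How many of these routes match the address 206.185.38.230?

Prefixes containing 206.185.38.230:
  206.128.0.0/10 (206.128.0.0 - 206.191.255.255)
  206.160.0.0/11 (206.160.0.0 - 206.191.255.255)
  206.176.0.0/12 (206.176.0.0 - 206.191.255.255)
  206.184.0.0/15 (206.184.0.0 - 206.185.255.255)
Total matching entries: 4.

4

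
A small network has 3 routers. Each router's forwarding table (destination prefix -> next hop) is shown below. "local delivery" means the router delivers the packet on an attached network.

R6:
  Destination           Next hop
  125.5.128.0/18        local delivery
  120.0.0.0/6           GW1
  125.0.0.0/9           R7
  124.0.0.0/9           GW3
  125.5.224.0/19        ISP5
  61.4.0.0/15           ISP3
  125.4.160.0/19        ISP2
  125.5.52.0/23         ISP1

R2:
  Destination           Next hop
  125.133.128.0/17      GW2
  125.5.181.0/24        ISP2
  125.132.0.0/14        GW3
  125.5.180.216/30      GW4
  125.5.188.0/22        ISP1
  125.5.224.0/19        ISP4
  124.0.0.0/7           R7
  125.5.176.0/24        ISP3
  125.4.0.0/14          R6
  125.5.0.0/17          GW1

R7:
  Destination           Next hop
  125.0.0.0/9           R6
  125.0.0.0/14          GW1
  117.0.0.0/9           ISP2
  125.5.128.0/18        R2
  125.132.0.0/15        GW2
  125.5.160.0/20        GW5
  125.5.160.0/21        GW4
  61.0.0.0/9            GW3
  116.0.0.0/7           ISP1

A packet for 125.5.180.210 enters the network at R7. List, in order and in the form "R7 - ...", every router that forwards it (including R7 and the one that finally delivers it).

At R7: longest match for 125.5.180.210 is 125.5.128.0/18 -> R2
At R2: longest match for 125.5.180.210 is 125.4.0.0/14 -> R6
At R6: longest match for 125.5.180.210 is 125.5.128.0/18 -> local delivery

R7 - R2 - R6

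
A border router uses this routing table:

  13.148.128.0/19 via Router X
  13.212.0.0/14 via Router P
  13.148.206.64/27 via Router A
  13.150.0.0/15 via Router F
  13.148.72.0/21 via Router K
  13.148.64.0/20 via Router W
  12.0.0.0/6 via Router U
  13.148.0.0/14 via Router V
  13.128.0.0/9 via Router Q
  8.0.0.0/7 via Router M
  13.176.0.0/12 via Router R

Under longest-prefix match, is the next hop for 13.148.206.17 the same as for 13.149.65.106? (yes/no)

13.148.206.17: longest match 13.148.0.0/14 -> Router V
13.149.65.106: longest match 13.148.0.0/14 -> Router V

yes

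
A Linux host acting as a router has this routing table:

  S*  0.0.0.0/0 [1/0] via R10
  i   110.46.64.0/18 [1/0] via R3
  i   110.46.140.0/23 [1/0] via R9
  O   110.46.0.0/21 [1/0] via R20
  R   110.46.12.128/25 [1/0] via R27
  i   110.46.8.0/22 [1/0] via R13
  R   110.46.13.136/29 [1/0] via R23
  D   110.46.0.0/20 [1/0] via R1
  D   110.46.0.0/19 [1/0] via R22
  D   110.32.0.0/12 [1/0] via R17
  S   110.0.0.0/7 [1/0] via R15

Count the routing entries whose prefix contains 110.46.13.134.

5

Prefixes containing 110.46.13.134:
  0.0.0.0/0 (default, matches everything)
  110.0.0.0/7 (110.0.0.0 - 111.255.255.255)
  110.32.0.0/12 (110.32.0.0 - 110.47.255.255)
  110.46.0.0/19 (110.46.0.0 - 110.46.31.255)
  110.46.0.0/20 (110.46.0.0 - 110.46.15.255)
Total matching entries: 5.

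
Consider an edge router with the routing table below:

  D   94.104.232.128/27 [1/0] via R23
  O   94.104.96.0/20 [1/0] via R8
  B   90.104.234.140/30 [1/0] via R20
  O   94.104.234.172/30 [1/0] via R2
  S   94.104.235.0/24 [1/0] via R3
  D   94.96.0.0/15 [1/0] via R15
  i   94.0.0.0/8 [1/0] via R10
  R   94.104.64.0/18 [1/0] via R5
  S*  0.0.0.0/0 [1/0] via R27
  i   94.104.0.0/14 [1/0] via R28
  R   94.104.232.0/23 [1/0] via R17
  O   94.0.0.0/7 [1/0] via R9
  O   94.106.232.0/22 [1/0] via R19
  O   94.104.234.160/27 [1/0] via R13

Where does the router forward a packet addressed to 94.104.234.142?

R28

Routes whose prefix contains 94.104.234.142:
  0.0.0.0/0 (default, matches everything) -> R27
  94.0.0.0/7 (94.0.0.0 - 95.255.255.255) -> R9
  94.0.0.0/8 (94.0.0.0 - 94.255.255.255) -> R10
  94.104.0.0/14 (94.104.0.0 - 94.107.255.255) -> R28
More-specific entries that do NOT match:
  90.104.234.140/30 (90.104.234.140 - 90.104.234.143) does not contain 94.104.234.142
  94.104.234.172/30 (94.104.234.172 - 94.104.234.175) does not contain 94.104.234.142
  94.104.232.128/27 (94.104.232.128 - 94.104.232.159) does not contain 94.104.234.142
  94.104.234.160/27 (94.104.234.160 - 94.104.234.191) does not contain 94.104.234.142
  94.104.235.0/24 (94.104.235.0 - 94.104.235.255) does not contain 94.104.234.142
  94.104.232.0/23 (94.104.232.0 - 94.104.233.255) does not contain 94.104.234.142
  94.106.232.0/22 (94.106.232.0 - 94.106.235.255) does not contain 94.104.234.142
  94.104.96.0/20 (94.104.96.0 - 94.104.111.255) does not contain 94.104.234.142
  94.104.64.0/18 (94.104.64.0 - 94.104.127.255) does not contain 94.104.234.142
  94.96.0.0/15 (94.96.0.0 - 94.97.255.255) does not contain 94.104.234.142
Longest matching prefix is /14 -> next hop R28.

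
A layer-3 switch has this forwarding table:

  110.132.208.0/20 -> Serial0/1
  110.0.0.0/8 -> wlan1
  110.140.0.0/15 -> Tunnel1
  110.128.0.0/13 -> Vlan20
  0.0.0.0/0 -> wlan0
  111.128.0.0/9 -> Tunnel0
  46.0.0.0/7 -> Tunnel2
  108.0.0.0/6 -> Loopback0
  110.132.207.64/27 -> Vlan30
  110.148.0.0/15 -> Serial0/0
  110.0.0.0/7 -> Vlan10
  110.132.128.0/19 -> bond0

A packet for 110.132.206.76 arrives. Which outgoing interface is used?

Vlan20

Routes whose prefix contains 110.132.206.76:
  0.0.0.0/0 (default, matches everything) -> wlan0
  108.0.0.0/6 (108.0.0.0 - 111.255.255.255) -> Loopback0
  110.0.0.0/7 (110.0.0.0 - 111.255.255.255) -> Vlan10
  110.0.0.0/8 (110.0.0.0 - 110.255.255.255) -> wlan1
  110.128.0.0/13 (110.128.0.0 - 110.135.255.255) -> Vlan20
More-specific entries that do NOT match:
  110.132.207.64/27 (110.132.207.64 - 110.132.207.95) does not contain 110.132.206.76
  110.132.208.0/20 (110.132.208.0 - 110.132.223.255) does not contain 110.132.206.76
  110.132.128.0/19 (110.132.128.0 - 110.132.159.255) does not contain 110.132.206.76
  110.140.0.0/15 (110.140.0.0 - 110.141.255.255) does not contain 110.132.206.76
  110.148.0.0/15 (110.148.0.0 - 110.149.255.255) does not contain 110.132.206.76
Longest matching prefix is /13 -> interface Vlan20.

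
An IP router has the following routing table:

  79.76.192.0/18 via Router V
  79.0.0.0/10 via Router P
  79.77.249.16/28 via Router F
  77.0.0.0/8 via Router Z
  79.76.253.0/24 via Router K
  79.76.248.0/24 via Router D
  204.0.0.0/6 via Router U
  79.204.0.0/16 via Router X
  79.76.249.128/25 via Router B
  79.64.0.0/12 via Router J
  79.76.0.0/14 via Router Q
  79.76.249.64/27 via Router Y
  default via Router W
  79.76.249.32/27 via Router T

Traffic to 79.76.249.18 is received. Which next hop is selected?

Router V

Routes whose prefix contains 79.76.249.18:
  0.0.0.0/0 (default, matches everything) -> Router W
  79.64.0.0/12 (79.64.0.0 - 79.79.255.255) -> Router J
  79.76.0.0/14 (79.76.0.0 - 79.79.255.255) -> Router Q
  79.76.192.0/18 (79.76.192.0 - 79.76.255.255) -> Router V
More-specific entries that do NOT match:
  79.77.249.16/28 (79.77.249.16 - 79.77.249.31) does not contain 79.76.249.18
  79.76.249.64/27 (79.76.249.64 - 79.76.249.95) does not contain 79.76.249.18
  79.76.249.32/27 (79.76.249.32 - 79.76.249.63) does not contain 79.76.249.18
  79.76.249.128/25 (79.76.249.128 - 79.76.249.255) does not contain 79.76.249.18
  79.76.253.0/24 (79.76.253.0 - 79.76.253.255) does not contain 79.76.249.18
  79.76.248.0/24 (79.76.248.0 - 79.76.248.255) does not contain 79.76.249.18
Longest matching prefix is /18 -> next hop Router V.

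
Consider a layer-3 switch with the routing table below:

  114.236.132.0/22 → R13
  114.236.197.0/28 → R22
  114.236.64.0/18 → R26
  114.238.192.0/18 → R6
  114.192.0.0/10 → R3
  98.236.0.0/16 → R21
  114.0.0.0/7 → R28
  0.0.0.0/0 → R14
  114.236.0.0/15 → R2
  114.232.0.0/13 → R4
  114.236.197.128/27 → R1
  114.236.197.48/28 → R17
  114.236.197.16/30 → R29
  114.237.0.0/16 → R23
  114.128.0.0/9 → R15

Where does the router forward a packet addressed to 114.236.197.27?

R2

Routes whose prefix contains 114.236.197.27:
  0.0.0.0/0 (default, matches everything) -> R14
  114.0.0.0/7 (114.0.0.0 - 115.255.255.255) -> R28
  114.128.0.0/9 (114.128.0.0 - 114.255.255.255) -> R15
  114.192.0.0/10 (114.192.0.0 - 114.255.255.255) -> R3
  114.232.0.0/13 (114.232.0.0 - 114.239.255.255) -> R4
  114.236.0.0/15 (114.236.0.0 - 114.237.255.255) -> R2
More-specific entries that do NOT match:
  114.236.197.16/30 (114.236.197.16 - 114.236.197.19) does not contain 114.236.197.27
  114.236.197.0/28 (114.236.197.0 - 114.236.197.15) does not contain 114.236.197.27
  114.236.197.48/28 (114.236.197.48 - 114.236.197.63) does not contain 114.236.197.27
  114.236.197.128/27 (114.236.197.128 - 114.236.197.159) does not contain 114.236.197.27
  114.236.132.0/22 (114.236.132.0 - 114.236.135.255) does not contain 114.236.197.27
  114.236.64.0/18 (114.236.64.0 - 114.236.127.255) does not contain 114.236.197.27
  114.238.192.0/18 (114.238.192.0 - 114.238.255.255) does not contain 114.236.197.27
  98.236.0.0/16 (98.236.0.0 - 98.236.255.255) does not contain 114.236.197.27
  114.237.0.0/16 (114.237.0.0 - 114.237.255.255) does not contain 114.236.197.27
Longest matching prefix is /15 -> next hop R2.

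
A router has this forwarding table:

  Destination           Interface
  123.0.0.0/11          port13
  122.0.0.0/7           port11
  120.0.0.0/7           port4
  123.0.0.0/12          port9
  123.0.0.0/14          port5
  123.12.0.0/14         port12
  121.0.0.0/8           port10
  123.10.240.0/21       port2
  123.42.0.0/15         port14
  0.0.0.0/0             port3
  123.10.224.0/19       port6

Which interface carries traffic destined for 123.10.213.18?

Routes whose prefix contains 123.10.213.18:
  0.0.0.0/0 (default, matches everything) -> port3
  122.0.0.0/7 (122.0.0.0 - 123.255.255.255) -> port11
  123.0.0.0/11 (123.0.0.0 - 123.31.255.255) -> port13
  123.0.0.0/12 (123.0.0.0 - 123.15.255.255) -> port9
More-specific entries that do NOT match:
  123.10.240.0/21 (123.10.240.0 - 123.10.247.255) does not contain 123.10.213.18
  123.10.224.0/19 (123.10.224.0 - 123.10.255.255) does not contain 123.10.213.18
  123.42.0.0/15 (123.42.0.0 - 123.43.255.255) does not contain 123.10.213.18
  123.0.0.0/14 (123.0.0.0 - 123.3.255.255) does not contain 123.10.213.18
  123.12.0.0/14 (123.12.0.0 - 123.15.255.255) does not contain 123.10.213.18
Longest matching prefix is /12 -> interface port9.

port9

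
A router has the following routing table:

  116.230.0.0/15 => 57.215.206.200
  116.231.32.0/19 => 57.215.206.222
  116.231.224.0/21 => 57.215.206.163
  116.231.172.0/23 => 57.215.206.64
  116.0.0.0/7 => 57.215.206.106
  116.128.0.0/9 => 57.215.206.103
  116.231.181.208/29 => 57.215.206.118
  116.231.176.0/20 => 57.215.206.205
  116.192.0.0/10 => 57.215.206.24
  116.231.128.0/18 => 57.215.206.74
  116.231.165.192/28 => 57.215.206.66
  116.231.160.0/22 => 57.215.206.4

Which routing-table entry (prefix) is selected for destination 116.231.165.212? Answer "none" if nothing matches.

Entries matching 116.231.165.212:
  116.0.0.0/7 (116.0.0.0 - 117.255.255.255)
  116.128.0.0/9 (116.128.0.0 - 116.255.255.255)
  116.192.0.0/10 (116.192.0.0 - 116.255.255.255)
  116.230.0.0/15 (116.230.0.0 - 116.231.255.255)
  116.231.128.0/18 (116.231.128.0 - 116.231.191.255)
Most specific is 116.231.128.0/18.

116.231.128.0/18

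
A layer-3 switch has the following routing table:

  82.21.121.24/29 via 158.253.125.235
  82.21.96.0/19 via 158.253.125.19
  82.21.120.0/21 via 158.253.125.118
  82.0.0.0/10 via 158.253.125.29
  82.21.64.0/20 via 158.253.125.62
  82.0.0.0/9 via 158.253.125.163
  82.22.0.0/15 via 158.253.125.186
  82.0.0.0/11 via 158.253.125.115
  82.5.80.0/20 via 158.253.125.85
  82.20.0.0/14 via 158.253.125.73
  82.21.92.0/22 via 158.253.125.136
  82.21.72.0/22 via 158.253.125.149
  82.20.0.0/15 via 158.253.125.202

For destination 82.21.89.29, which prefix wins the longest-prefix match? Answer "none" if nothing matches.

Entries matching 82.21.89.29:
  82.0.0.0/9 (82.0.0.0 - 82.127.255.255)
  82.0.0.0/10 (82.0.0.0 - 82.63.255.255)
  82.0.0.0/11 (82.0.0.0 - 82.31.255.255)
  82.20.0.0/14 (82.20.0.0 - 82.23.255.255)
  82.20.0.0/15 (82.20.0.0 - 82.21.255.255)
Most specific is 82.20.0.0/15.

82.20.0.0/15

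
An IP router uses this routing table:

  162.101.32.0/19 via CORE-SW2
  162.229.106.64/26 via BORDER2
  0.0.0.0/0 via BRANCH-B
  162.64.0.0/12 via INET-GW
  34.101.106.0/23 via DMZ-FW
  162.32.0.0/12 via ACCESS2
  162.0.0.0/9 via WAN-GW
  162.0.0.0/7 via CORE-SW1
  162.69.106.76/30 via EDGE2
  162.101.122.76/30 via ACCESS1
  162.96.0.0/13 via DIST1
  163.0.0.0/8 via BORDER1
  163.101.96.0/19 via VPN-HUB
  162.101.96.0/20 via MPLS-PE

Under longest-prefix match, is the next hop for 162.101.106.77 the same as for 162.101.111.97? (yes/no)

yes

162.101.106.77: longest match 162.101.96.0/20 -> MPLS-PE
162.101.111.97: longest match 162.101.96.0/20 -> MPLS-PE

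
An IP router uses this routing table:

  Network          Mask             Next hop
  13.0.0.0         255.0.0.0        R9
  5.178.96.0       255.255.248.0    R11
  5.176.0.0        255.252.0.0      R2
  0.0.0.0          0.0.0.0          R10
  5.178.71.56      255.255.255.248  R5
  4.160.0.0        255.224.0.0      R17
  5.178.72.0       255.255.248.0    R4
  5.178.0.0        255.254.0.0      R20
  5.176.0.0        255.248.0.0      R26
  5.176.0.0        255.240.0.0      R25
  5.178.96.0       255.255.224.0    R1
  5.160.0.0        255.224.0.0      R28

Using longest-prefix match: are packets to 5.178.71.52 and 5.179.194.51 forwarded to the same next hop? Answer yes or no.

yes

5.178.71.52: longest match 5.178.0.0/15 -> R20
5.179.194.51: longest match 5.178.0.0/15 -> R20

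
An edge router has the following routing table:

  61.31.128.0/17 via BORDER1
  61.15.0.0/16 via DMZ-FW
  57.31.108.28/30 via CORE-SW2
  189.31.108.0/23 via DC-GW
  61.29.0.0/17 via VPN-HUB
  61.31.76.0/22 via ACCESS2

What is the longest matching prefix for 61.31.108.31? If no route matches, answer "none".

none

61.31.108.31 is outside every listed prefix and there is no default route.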